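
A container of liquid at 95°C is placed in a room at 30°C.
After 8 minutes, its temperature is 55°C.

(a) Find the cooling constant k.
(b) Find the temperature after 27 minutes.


Newton's law: T(t) = T_a + (T₀ - T_a)e^(-kt).
(a) Use T(8) = 55: (55 - 30)/(95 - 30) = e^(-k·8), so k = -ln(0.385)/8 ≈ 0.1194.
(b) Apply k to t = 27: T(27) = 30 + (65)e^(-3.225) ≈ 32.6°C.


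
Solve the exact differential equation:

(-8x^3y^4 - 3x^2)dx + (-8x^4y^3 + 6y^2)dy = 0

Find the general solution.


Check exactness: ∂M/∂y = -32x^3y^3 and ∂N/∂x = -32x^3y^3; equal, so the equation is exact.
Integrate M with respect to x (treating y as constant): ∫M dx = -2x^4y^4 - x^3 + h(y).
Differentiate w.r.t. y and set equal to N: the x-dependent terms already match, leaving h'(y) = 6y^2. Integrate: h(y) = 2y^3.
So F(x,y) = -2x^4y^4 + 2y^3 - x^3.
General solution: -2x^4y^4 + 2y^3 - x^3 = C.


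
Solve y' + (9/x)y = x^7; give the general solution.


P(x) = 9/x ⇒ μ = x^9.
(x^9 y)' = x^9·x^7 = x^16.
Integrate: x^9 y = x^17/(17) + C.
Solve for y: y = (1/17)x^8 + C/x^9.


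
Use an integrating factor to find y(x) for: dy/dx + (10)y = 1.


P(x) = 10, Q(x) = 1; integrating factor μ = e^(10x).
(μ y)' = e^(10x) ⇒ μ y = (1/10)e^(10x) + C.
Divide by μ: y = 1/10 + Ce^(-10x).


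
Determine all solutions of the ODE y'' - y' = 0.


Characteristic equation: r² - r = 0.
Factor: (r - 1)(r - 0) = 0 ⇒ r = 1, 0 (distinct real).
General solution: y = C₁e^(x) + C₂.


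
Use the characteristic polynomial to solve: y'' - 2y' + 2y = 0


Characteristic equation: r² - 2r + 2 = 0.
Discriminant is negative; roots r = 1 ± 1i (complex conjugate pair).
General solution uses e^(α x)(C₁ cos(β x) + C₂ sin(β x)): y = e^(x)(C₁cos(x) + C₂sin(x)).


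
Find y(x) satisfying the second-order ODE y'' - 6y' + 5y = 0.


Characteristic equation: r² - 6r + 5 = 0.
Factor: (r - 5)(r - 1) = 0 ⇒ r = 5, 1 (distinct real).
General solution: y = C₁e^(5x) + C₂e^(x).


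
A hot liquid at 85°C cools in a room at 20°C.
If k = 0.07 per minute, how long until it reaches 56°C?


From T(t) = T_a + (T₀ - T_a)e^(-kt), set T(t) = 56:
(56 - 20) / (85 - 20) = e^(-0.07t), so t = -ln(0.554)/0.07 ≈ 8.4 minutes.


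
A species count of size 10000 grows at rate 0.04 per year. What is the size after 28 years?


The ODE dP/dt = 0.04P has solution P(t) = P(0)e^(0.04t).
Substitute P(0) = 10000 and t = 28: P(28) = 10000 e^(1.12) ≈ 30649.


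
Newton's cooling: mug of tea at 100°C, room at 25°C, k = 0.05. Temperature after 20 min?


Newton's law: dT/dt = -k(T - T_a) has solution T(t) = T_a + (T₀ - T_a)e^(-kt).
Plug in T_a = 25, T₀ = 100, k = 0.05, t = 20: T(20) = 25 + (75)e^(-1.00) ≈ 52.6°C.


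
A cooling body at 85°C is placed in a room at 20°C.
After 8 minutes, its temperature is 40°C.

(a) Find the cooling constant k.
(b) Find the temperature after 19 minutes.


Newton's law: T(t) = T_a + (T₀ - T_a)e^(-kt).
(a) Use T(8) = 40: (40 - 20)/(85 - 20) = e^(-k·8), so k = -ln(0.308)/8 ≈ 0.1473.
(b) Apply k to t = 19: T(19) = 20 + (65)e^(-2.799) ≈ 24.0°C.


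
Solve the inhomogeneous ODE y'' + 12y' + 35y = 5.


Characteristic roots of r² + 12r + 35 = 0 are -5, -7.
y_h = C₁e^(-5x) + C₂e^(-7x).
Constant forcing; try y_p = A. Then 35A = 5 ⇒ A = 1/7.
General solution: y = C₁e^(-5x) + C₂e^(-7x) + 1/7.


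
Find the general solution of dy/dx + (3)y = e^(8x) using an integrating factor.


P(x) = 3 ⇒ μ = e^(3x).
(μ y)' = e^(11x) ⇒ μ y = e^(11x)/11 + C.
Divide by μ: y = (1/11)e^(8x) + Ce^(-3x).


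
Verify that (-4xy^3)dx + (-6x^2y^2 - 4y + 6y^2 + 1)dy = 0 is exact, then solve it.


Check exactness: ∂M/∂y = -12xy^2 and ∂N/∂x = -12xy^2; equal, so the equation is exact.
Integrate M with respect to x (treating y as constant): ∫M dx = -2x^2y^3 + h(y).
Differentiate w.r.t. y and set equal to N: the x-dependent terms already match, leaving h'(y) = -4y + 6y^2 + 1. Integrate: h(y) = -2y^2 + 2y^3 + y.
So F(x,y) = -2x^2y^3 - 2y^2 + 2y^3 + y.
General solution: -2x^2y^3 - 2y^2 + 2y^3 + y = C.


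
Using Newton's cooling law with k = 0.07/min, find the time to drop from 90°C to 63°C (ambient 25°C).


From T(t) = T_a + (T₀ - T_a)e^(-kt), set T(t) = 63:
(63 - 25) / (90 - 25) = e^(-0.07t), so t = -ln(0.585)/0.07 ≈ 7.7 minutes.


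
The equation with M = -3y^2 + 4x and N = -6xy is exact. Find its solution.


Check exactness: ∂M/∂y = -6y and ∂N/∂x = -6y; equal, so the equation is exact.
Integrate M with respect to x (treating y as constant): ∫M dx = -3xy^2 + 2x^2 + h(y).
Differentiate w.r.t. y and set equal to N: all terms match, so h'(y) = 0 and h is a constant absorbed into C.
General solution: -3xy^2 + 2x^2 = C.


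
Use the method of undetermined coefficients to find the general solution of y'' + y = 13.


Homogeneous part: r² + 1 = 0 ⇒ r = ±1i, so y_h = C₁cos(x) + C₂sin(x).
Try constant y_p = A; plug in: 1A = 13 ⇒ A = 13.
General solution: y = C₁cos(x) + C₂sin(x) + 13.


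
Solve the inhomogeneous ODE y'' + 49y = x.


Homogeneous: r² + 49 = 0 ⇒ r = ±7i, y_h = C₁cos(7x) + C₂sin(7x).
Polynomial forcing; try y_p = Ax + B. Then y_p'' + 49 y_p = 49(Ax + B) = x, so B = 0 and A = 1/49.
General solution: y = C₁cos(7x) + C₂sin(7x) + (1/49)x.


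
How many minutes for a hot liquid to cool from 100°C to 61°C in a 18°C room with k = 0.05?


From T(t) = T_a + (T₀ - T_a)e^(-kt), set T(t) = 61:
(61 - 18) / (100 - 18) = e^(-0.05t), so t = -ln(0.524)/0.05 ≈ 12.9 minutes.


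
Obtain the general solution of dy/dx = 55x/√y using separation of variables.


Separate: √y dy = 55x dx.
Integrate: (2/3)y^(3/2) = (55/2)x² + C.


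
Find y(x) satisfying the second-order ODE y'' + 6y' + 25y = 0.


Characteristic equation: r² + 6r + 25 = 0.
Discriminant is negative; roots r = -3 ± 4i (complex conjugate pair).
General solution uses e^(α x)(C₁ cos(β x) + C₂ sin(β x)): y = e^(-3x)(C₁cos(4x) + C₂sin(4x)).


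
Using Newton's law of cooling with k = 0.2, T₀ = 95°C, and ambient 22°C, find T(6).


Newton's law: dT/dt = -k(T - T_a) has solution T(t) = T_a + (T₀ - T_a)e^(-kt).
Plug in T_a = 22, T₀ = 95, k = 0.2, t = 6: T(6) = 22 + (73)e^(-1.20) ≈ 44.0°C.


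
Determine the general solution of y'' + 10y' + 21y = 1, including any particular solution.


Characteristic roots of r² + 10r + 21 = 0 are -7, -3.
y_h = C₁e^(-7x) + C₂e^(-3x).
Constant forcing; try y_p = A. Then 21A = 1 ⇒ A = 1/21.
General solution: y = C₁e^(-7x) + C₂e^(-3x) + 1/21.


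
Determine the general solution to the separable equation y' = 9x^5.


Integrate both sides with respect to x: y = ∫ 9x^5 dx = (3/2)x^6 + C.


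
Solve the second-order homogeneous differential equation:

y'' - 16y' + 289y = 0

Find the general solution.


Characteristic equation: r² - 16r + 289 = 0.
Discriminant is negative; roots r = 8 ± 15i (complex conjugate pair).
General solution uses e^(α x)(C₁ cos(β x) + C₂ sin(β x)): y = e^(8x)(C₁cos(15x) + C₂sin(15x)).


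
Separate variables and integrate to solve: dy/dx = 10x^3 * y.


Separate variables: dy/y = 10x^3 dx.
Integrate: ln|y| = (5/2)x^4 + C₀.
Exponentiate: y = Ce^((5/2)x^4).


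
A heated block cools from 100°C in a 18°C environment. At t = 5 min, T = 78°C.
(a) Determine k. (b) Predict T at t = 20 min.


Newton's law: T(t) = T_a + (T₀ - T_a)e^(-kt).
(a) Use T(5) = 78: (78 - 18)/(100 - 18) = e^(-k·5), so k = -ln(0.732)/5 ≈ 0.0625.
(b) Apply k to t = 20: T(20) = 18 + (82)e^(-1.249) ≈ 41.5°C.


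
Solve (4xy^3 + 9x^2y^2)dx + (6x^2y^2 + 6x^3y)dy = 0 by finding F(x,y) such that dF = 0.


Check exactness: ∂M/∂y = 12xy^2 + 18x^2y and ∂N/∂x = 12xy^2 + 18x^2y; equal, so the equation is exact.
Integrate M with respect to x (treating y as constant): ∫M dx = 2x^2y^3 + 3x^3y^2 + h(y).
Differentiate w.r.t. y and set equal to N: all terms match, so h'(y) = 0 and h is a constant absorbed into C.
General solution: 2x^2y^3 + 3x^3y^2 = C.


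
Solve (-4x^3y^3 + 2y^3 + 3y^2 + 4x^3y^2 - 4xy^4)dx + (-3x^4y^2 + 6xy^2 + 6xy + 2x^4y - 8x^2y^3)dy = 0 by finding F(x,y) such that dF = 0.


Check exactness: ∂M/∂y = -12x^3y^2 + 6y^2 + 6y + 8x^3y - 16xy^3 and ∂N/∂x = -12x^3y^2 + 6y^2 + 6y + 8x^3y - 16xy^3; equal, so the equation is exact.
Integrate M with respect to x (treating y as constant): ∫M dx = -x^4y^3 + 2xy^3 + 3xy^2 + x^4y^2 - 2x^2y^4 + h(y).
Differentiate w.r.t. y and set equal to N: all terms match, so h'(y) = 0 and h is a constant absorbed into C.
General solution: -x^4y^3 + 2xy^3 + 3xy^2 + x^4y^2 - 2x^2y^4 = C.


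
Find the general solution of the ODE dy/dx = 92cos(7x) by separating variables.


g(y) = 1, so integrate directly: y = ∫ 92cos(7x) dx = (92/7)sin(7x) + C.


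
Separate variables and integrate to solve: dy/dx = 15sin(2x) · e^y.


Separate: e^(-y) dy = 15sin(2x) dx.
Integrate: -e^(-y) = -(15/2)cos(2x) + C₀.
Rearrange: e^(-y) = (15/2)cos(2x) + C.


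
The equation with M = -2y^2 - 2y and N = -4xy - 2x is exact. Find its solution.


Check exactness: ∂M/∂y = -4y - 2 and ∂N/∂x = -4y - 2; equal, so the equation is exact.
Integrate M with respect to x (treating y as constant): ∫M dx = -2xy^2 - 2xy + h(y).
Differentiate w.r.t. y and set equal to N: all terms match, so h'(y) = 0 and h is a constant absorbed into C.
General solution: -2xy^2 - 2xy = C.


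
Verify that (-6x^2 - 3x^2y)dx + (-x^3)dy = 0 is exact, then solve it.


Check exactness: ∂M/∂y = -3x^2 and ∂N/∂x = -3x^2; equal, so the equation is exact.
Integrate M with respect to x (treating y as constant): ∫M dx = -2x^3 - x^3y + h(y).
Differentiate w.r.t. y and set equal to N: all terms match, so h'(y) = 0 and h is a constant absorbed into C.
General solution: -2x^3 - x^3y = C.


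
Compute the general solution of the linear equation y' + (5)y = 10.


P(x) = 5, Q(x) = 10; integrating factor μ = e^(5x).
(μ y)' = 10e^(5x) ⇒ μ y = 2e^(5x) + C.
Divide by μ: y = 2 + Ce^(-5x).


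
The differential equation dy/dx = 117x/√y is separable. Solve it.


Separate: √y dy = 117x dx.
Integrate: (2/3)y^(3/2) = (117/2)x² + C.


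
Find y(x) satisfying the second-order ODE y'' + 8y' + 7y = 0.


Characteristic equation: r² + 8r + 7 = 0.
Factor: (r + 7)(r + 1) = 0 ⇒ r = -7, -1 (distinct real).
General solution: y = C₁e^(-7x) + C₂e^(-x).


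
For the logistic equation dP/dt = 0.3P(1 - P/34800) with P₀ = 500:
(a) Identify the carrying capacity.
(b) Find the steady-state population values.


Logistic ODE dP/dt = 0.3P(1 - P/34800) has equilibria where dP/dt = 0, i.e. P = 0 or P = 34800.
The coefficient (1 - P/K) = 0 when P = K, identifying K = 34800 as the carrying capacity.
(a) K = 34800; (b) equilibria P = 0 and P = 34800.


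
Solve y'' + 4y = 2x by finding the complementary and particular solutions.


Homogeneous: r² + 4 = 0 ⇒ r = ±2i, y_h = C₁cos(2x) + C₂sin(2x).
Polynomial forcing; try y_p = Ax + B. Then y_p'' + 4 y_p = 4(Ax + B) = 2x, so B = 0 and A = 1/2.
General solution: y = C₁cos(2x) + C₂sin(2x) + (1/2)x.


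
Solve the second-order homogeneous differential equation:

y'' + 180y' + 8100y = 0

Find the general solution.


Characteristic equation: r² + 180r + 8100 = 0, i.e. (r + 90)² = 0.
Repeated root r = -90; include an x factor for the second linearly independent solution.
General solution: y = (C₁ + C₂x)e^(-90x).


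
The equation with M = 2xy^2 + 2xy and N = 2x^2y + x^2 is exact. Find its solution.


Check exactness: ∂M/∂y = 4xy + 2x and ∂N/∂x = 4xy + 2x; equal, so the equation is exact.
Integrate M with respect to x (treating y as constant): ∫M dx = x^2y^2 + x^2y + h(y).
Differentiate w.r.t. y and set equal to N: all terms match, so h'(y) = 0 and h is a constant absorbed into C.
General solution: x^2y^2 + x^2y = C.


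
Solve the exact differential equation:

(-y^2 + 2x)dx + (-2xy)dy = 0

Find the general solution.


Check exactness: ∂M/∂y = -2y and ∂N/∂x = -2y; equal, so the equation is exact.
Integrate M with respect to x (treating y as constant): ∫M dx = -xy^2 + x^2 + h(y).
Differentiate w.r.t. y and set equal to N: all terms match, so h'(y) = 0 and h is a constant absorbed into C.
General solution: -xy^2 + x^2 = C.


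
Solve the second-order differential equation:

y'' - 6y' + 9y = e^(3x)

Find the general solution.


Characteristic polynomial (r - 3)² = 0; repeated root r = 3.
y_h = (C₁ + C₂x)e^(3x). Forcing matches the repeated root (resonance), so try y_p = Ax² e^(3x).
Substitute and solve for A: 2A = 1, so A = 1/2.
General solution: y = (C₁ + C₂x + (1/2)x²)e^(3x).


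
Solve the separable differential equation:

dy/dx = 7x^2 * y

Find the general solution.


Separate variables: dy/y = 7x^2 dx.
Integrate: ln|y| = (7/3)x^3 + C₀.
Exponentiate: y = Ce^((7/3)x^3).


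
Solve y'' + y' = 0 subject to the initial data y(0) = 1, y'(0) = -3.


Characteristic roots of r² + r = 0 are 0, -1.
General solution y = c₁ + c₂ e^(-x).
Apply y(0) = 1: c₁ + c₂ = 1. Apply y'(0) = -3: 0 c₁ - 1 c₂ = -3.
Solve: c₁ = -2, c₂ = 3.
Particular solution: y = -2 + 3e^(-x).


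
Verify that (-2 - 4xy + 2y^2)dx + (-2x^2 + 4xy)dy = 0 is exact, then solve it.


Check exactness: ∂M/∂y = -4x + 4y and ∂N/∂x = -4x + 4y; equal, so the equation is exact.
Integrate M with respect to x (treating y as constant): ∫M dx = -2x - 2x^2y + 2xy^2 + h(y).
Differentiate w.r.t. y and set equal to N: all terms match, so h'(y) = 0 and h is a constant absorbed into C.
General solution: -2x - 2x^2y + 2xy^2 = C.


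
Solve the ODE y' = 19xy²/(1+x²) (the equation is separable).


Separate: dy/y² = 19x/(1+x²) dx.
Integrate LHS: ∫ dy/y² = -1/y.
Integrate RHS via u = 1+x²: (19/2)ln(1+x²) + C.
Result: -1/y = (19/2)ln(1+x²) + C.


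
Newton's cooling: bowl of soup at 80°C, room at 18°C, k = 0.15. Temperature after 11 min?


Newton's law: dT/dt = -k(T - T_a) has solution T(t) = T_a + (T₀ - T_a)e^(-kt).
Plug in T_a = 18, T₀ = 80, k = 0.15, t = 11: T(11) = 18 + (62)e^(-1.65) ≈ 29.9°C.


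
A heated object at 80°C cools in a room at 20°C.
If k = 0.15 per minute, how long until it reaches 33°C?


From T(t) = T_a + (T₀ - T_a)e^(-kt), set T(t) = 33:
(33 - 20) / (80 - 20) = e^(-0.15t), so t = -ln(0.217)/0.15 ≈ 10.2 minutes.


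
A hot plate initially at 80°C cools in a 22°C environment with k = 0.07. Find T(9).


Newton's law: dT/dt = -k(T - T_a) has solution T(t) = T_a + (T₀ - T_a)e^(-kt).
Plug in T_a = 22, T₀ = 80, k = 0.07, t = 9: T(9) = 22 + (58)e^(-0.63) ≈ 52.9°C.


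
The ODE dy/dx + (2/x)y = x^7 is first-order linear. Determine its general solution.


P(x) = 2/x ⇒ μ = x^2.
(x^2 y)' = x^9 ⇒ x^2 y = x^10/(10) + C.
Solve for y: y = (1/10)x^8 + C/x^2.


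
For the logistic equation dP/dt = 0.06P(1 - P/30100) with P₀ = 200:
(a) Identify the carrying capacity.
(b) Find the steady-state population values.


Logistic ODE dP/dt = 0.06P(1 - P/30100) has equilibria where dP/dt = 0, i.e. P = 0 or P = 30100.
The coefficient (1 - P/K) = 0 when P = K, identifying K = 30100 as the carrying capacity.
(a) K = 30100; (b) equilibria P = 0 and P = 30100.


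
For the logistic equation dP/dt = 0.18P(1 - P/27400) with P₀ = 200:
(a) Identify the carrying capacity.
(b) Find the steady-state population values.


Logistic ODE dP/dt = 0.18P(1 - P/27400) has equilibria where dP/dt = 0, i.e. P = 0 or P = 27400.
The coefficient (1 - P/K) = 0 when P = K, identifying K = 27400 as the carrying capacity.
(a) K = 27400; (b) equilibria P = 0 and P = 27400.


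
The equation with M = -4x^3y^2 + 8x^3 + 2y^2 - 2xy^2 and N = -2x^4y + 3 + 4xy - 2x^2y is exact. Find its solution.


Check exactness: ∂M/∂y = -8x^3y + 4y - 4xy and ∂N/∂x = -8x^3y + 4y - 4xy; equal, so the equation is exact.
Integrate M with respect to x (treating y as constant): ∫M dx = -x^4y^2 + 2x^4 + 2xy^2 - x^2y^2 + h(y).
Differentiate w.r.t. y and set equal to N: the x-dependent terms already match, leaving h'(y) = 3. Integrate: h(y) = 3y.
So F(x,y) = -x^4y^2 + 3y + 2x^4 + 2xy^2 - x^2y^2.
General solution: -x^4y^2 + 3y + 2x^4 + 2xy^2 - x^2y^2 = C.


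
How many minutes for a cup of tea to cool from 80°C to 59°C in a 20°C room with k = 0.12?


From T(t) = T_a + (T₀ - T_a)e^(-kt), set T(t) = 59:
(59 - 20) / (80 - 20) = e^(-0.12t), so t = -ln(0.650)/0.12 ≈ 3.6 minutes.


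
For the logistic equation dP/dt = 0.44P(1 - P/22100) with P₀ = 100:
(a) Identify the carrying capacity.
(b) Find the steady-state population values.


Logistic ODE dP/dt = 0.44P(1 - P/22100) has equilibria where dP/dt = 0, i.e. P = 0 or P = 22100.
The coefficient (1 - P/K) = 0 when P = K, identifying K = 22100 as the carrying capacity.
(a) K = 22100; (b) equilibria P = 0 and P = 22100.


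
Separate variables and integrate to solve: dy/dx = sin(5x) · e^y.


Separate: e^(-y) dy = sin(5x) dx.
Integrate: -e^(-y) = -(1/5)cos(5x) + C₀.
Rearrange: e^(-y) = (1/5)cos(5x) + C.


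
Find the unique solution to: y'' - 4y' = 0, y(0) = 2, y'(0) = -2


Characteristic roots of r² - 4r = 0 are 4, 0.
General solution y = c₁ e^(4x) + c₂.
Apply y(0) = 2: c₁ + c₂ = 2. Apply y'(0) = -2: 4 c₁ + 0 c₂ = -2.
Solve: c₁ = -1/2, c₂ = 5/2.
Particular solution: y = -(1/2)e^(4x) + 5/2.


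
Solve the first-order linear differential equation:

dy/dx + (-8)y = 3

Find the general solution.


P(x) = -8 ⇒ μ = e^(-8x).
(μ y)' = 3e^(-8x) ⇒ μ y = -(3/8)e^(-8x) + C.
Divide by μ: y = -3/8 + Ce^(8x).


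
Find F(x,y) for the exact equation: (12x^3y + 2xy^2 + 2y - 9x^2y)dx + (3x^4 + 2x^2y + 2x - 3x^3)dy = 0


Check exactness: ∂M/∂y = 12x^3 + 4xy + 2 - 9x^2 and ∂N/∂x = 12x^3 + 4xy + 2 - 9x^2; equal, so the equation is exact.
Integrate M with respect to x (treating y as constant): ∫M dx = 3x^4y + x^2y^2 + 2xy - 3x^3y + h(y).
Differentiate w.r.t. y and set equal to N: all terms match, so h'(y) = 0 and h is a constant absorbed into C.
General solution: 3x^4y + x^2y^2 + 2xy - 3x^3y = C.


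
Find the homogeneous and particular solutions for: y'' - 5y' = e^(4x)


Characteristic roots of r² - 5r = 0 are 0, 5.
y_h = C₁ + C₂e^(5x).
Forcing exponent 4 is not a characteristic root; try y_p = Ae^(4x).
Substitute: A·(16 + (-5)·4 + (0)) = A·-4 = 1, so A = -1/4.
General solution: y = C₁ + C₂e^(5x) - (1/4)e^(4x).


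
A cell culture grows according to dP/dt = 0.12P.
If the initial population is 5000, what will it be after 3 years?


The ODE dP/dt = 0.12P has solution P(t) = P(0)e^(0.12t).
Substitute P(0) = 5000 and t = 3: P(3) = 5000 e^(0.36) ≈ 7167.


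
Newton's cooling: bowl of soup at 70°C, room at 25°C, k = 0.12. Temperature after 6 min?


Newton's law: dT/dt = -k(T - T_a) has solution T(t) = T_a + (T₀ - T_a)e^(-kt).
Plug in T_a = 25, T₀ = 70, k = 0.12, t = 6: T(6) = 25 + (45)e^(-0.72) ≈ 46.9°C.


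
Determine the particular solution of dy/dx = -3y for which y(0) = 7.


General solution of y' = -3y is y = Ce^(-3x).
Apply y(0) = 7: C = 7.
Particular solution: y = 7e^(-3x).


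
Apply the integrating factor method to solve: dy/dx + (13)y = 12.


P(x) = 13, Q(x) = 12; integrating factor μ = e^(13x).
(μ y)' = 12e^(13x) ⇒ μ y = (12/13)e^(13x) + C.
Divide by μ: y = 12/13 + Ce^(-13x).


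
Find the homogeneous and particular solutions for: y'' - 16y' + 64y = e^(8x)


Characteristic polynomial (r - 8)² = 0; repeated root r = 8.
y_h = (C₁ + C₂x)e^(8x). Forcing matches the repeated root (resonance), so try y_p = Ax² e^(8x).
Substitute and solve for A: 2A = 1, so A = 1/2.
General solution: y = (C₁ + C₂x + (1/2)x²)e^(8x).


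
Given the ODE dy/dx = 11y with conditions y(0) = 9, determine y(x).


General solution of y' = 11y is y = Ce^(11x).
Apply y(0) = 9: C = 9.
Particular solution: y = 9e^(11x).


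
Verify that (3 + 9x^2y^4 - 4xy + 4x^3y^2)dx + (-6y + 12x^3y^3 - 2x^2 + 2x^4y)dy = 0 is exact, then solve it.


Check exactness: ∂M/∂y = 36x^2y^3 - 4x + 8x^3y and ∂N/∂x = 36x^2y^3 - 4x + 8x^3y; equal, so the equation is exact.
Integrate M with respect to x (treating y as constant): ∫M dx = 3x + 3x^3y^4 - 2x^2y + x^4y^2 + h(y).
Differentiate w.r.t. y and set equal to N: the x-dependent terms already match, leaving h'(y) = -6y. Integrate: h(y) = -3y^2.
So F(x,y) = 3x - 3y^2 + 3x^3y^4 - 2x^2y + x^4y^2.
General solution: 3x - 3y^2 + 3x^3y^4 - 2x^2y + x^4y^2 = C.


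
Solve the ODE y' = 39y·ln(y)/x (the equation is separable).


Separate: dy/[y ln(y)] = 39 dx/x.
Substitute u = ln(y): du/u = 39 dx/x.
Integrate: ln|ln(y)| = 39ln|x| + C₀, hence ln(y) = C·x^39.


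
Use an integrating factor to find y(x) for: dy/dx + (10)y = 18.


P(x) = 10, Q(x) = 18; integrating factor μ = e^(10x).
(μ y)' = 18e^(10x) ⇒ μ y = (9/5)e^(10x) + C.
Divide by μ: y = 9/5 + Ce^(-10x).


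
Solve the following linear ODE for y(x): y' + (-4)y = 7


P(x) = -4 ⇒ μ = e^(-4x).
(μ y)' = 7e^(-4x) ⇒ μ y = -(7/4)e^(-4x) + C.
Divide by μ: y = -7/4 + Ce^(4x).


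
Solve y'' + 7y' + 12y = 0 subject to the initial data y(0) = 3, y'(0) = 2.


Characteristic roots of r² + 7r + 12 = 0 are -4, -3.
General solution y = c₁ e^(-4x) + c₂ e^(-3x).
Apply y(0) = 3: c₁ + c₂ = 3. Apply y'(0) = 2: -4 c₁ - 3 c₂ = 2.
Solve: c₁ = -11, c₂ = 14.
Particular solution: y = -11e^(-4x) + 14e^(-3x).


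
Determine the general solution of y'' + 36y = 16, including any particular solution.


Homogeneous part: r² + 36 = 0 ⇒ r = ±6i, so y_h = C₁cos(6x) + C₂sin(6x).
Try constant y_p = A; plug in: 36A = 16 ⇒ A = 4/9.
General solution: y = C₁cos(6x) + C₂sin(6x) + 4/9.


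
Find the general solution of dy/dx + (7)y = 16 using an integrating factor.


P(x) = 7, Q(x) = 16; integrating factor μ = e^(7x).
(μ y)' = 16e^(7x) ⇒ μ y = (16/7)e^(7x) + C.
Divide by μ: y = 16/7 + Ce^(-7x).


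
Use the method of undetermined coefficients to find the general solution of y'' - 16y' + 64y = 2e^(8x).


Characteristic polynomial (r - 8)² = 0; repeated root r = 8.
y_h = (C₁ + C₂x)e^(8x). Forcing matches the repeated root (resonance), so try y_p = Ax² e^(8x).
Substitute and solve for A: 2A = 2, so A = 1.
General solution: y = (C₁ + C₂x + x²)e^(8x).


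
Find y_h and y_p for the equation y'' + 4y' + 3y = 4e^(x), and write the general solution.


Characteristic roots of r² + 4r + 3 = 0 are -3, -1.
y_h = C₁e^(-3x) + C₂e^(-x).
Forcing exponent 1 is not a characteristic root; try y_p = Ae^(x).
Substitute: A·(1 + (4)·1 + (3)) = A·8 = 4, so A = 1/2.
General solution: y = C₁e^(-3x) + C₂e^(-x) + (1/2)e^(x).


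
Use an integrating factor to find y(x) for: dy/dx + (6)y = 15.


P(x) = 6, Q(x) = 15; integrating factor μ = e^(6x).
(μ y)' = 15e^(6x) ⇒ μ y = (5/2)e^(6x) + C.
Divide by μ: y = 5/2 + Ce^(-6x).


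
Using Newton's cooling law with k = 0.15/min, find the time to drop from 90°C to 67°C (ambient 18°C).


From T(t) = T_a + (T₀ - T_a)e^(-kt), set T(t) = 67:
(67 - 18) / (90 - 18) = e^(-0.15t), so t = -ln(0.681)/0.15 ≈ 2.6 minutes.


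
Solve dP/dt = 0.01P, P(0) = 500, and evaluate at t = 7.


The ODE dP/dt = 0.01P has solution P(t) = P(0)e^(0.01t).
Substitute P(0) = 500 and t = 7: P(7) = 500 e^(0.07) ≈ 536.


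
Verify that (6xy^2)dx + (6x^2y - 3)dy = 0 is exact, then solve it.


Check exactness: ∂M/∂y = 12xy and ∂N/∂x = 12xy; equal, so the equation is exact.
Integrate M with respect to x (treating y as constant): ∫M dx = 3x^2y^2 + h(y).
Differentiate w.r.t. y and set equal to N: the x-dependent terms already match, leaving h'(y) = -3. Integrate: h(y) = -3y.
So F(x,y) = 3x^2y^2 - 3y.
General solution: 3x^2y^2 - 3y = C.


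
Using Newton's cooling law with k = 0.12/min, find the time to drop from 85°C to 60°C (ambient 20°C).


From T(t) = T_a + (T₀ - T_a)e^(-kt), set T(t) = 60:
(60 - 20) / (85 - 20) = e^(-0.12t), so t = -ln(0.615)/0.12 ≈ 4.0 minutes.


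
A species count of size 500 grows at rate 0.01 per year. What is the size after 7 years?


The ODE dP/dt = 0.01P has solution P(t) = P(0)e^(0.01t).
Substitute P(0) = 500 and t = 7: P(7) = 500 e^(0.07) ≈ 536.


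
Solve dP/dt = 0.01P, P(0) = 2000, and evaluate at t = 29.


The ODE dP/dt = 0.01P has solution P(t) = P(0)e^(0.01t).
Substitute P(0) = 2000 and t = 29: P(29) = 2000 e^(0.29) ≈ 2673.


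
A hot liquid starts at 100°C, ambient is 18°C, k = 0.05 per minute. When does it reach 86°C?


From T(t) = T_a + (T₀ - T_a)e^(-kt), set T(t) = 86:
(86 - 18) / (100 - 18) = e^(-0.05t), so t = -ln(0.829)/0.05 ≈ 3.7 minutes.


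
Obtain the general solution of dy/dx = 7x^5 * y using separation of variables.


Separate variables: dy/y = 7x^5 dx.
Integrate: ln|y| = (7/6)x^6 + C₀.
Exponentiate: y = Ce^((7/6)x^6).


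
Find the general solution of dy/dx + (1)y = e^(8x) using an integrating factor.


P(x) = 1 ⇒ μ = e^(x).
(μ y)' = e^(9x) ⇒ μ y = e^(9x)/9 + C.
Divide by μ: y = (1/9)e^(8x) + Ce^(-x).


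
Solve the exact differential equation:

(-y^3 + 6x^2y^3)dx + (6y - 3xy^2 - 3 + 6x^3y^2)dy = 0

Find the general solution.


Check exactness: ∂M/∂y = -3y^2 + 18x^2y^2 and ∂N/∂x = -3y^2 + 18x^2y^2; equal, so the equation is exact.
Integrate M with respect to x (treating y as constant): ∫M dx = -xy^3 + 2x^3y^3 + h(y).
Differentiate w.r.t. y and set equal to N: the x-dependent terms already match, leaving h'(y) = 6y - 3. Integrate: h(y) = 3y^2 - 3y.
So F(x,y) = 3y^2 - xy^3 - 3y + 2x^3y^3.
General solution: 3y^2 - xy^3 - 3y + 2x^3y^3 = C.


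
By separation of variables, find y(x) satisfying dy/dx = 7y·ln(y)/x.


Separate: dy/[y ln(y)] = 7 dx/x.
Substitute u = ln(y): du/u = 7 dx/x.
Integrate: ln|ln(y)| = 7ln|x| + C₀, hence ln(y) = C·x^7.


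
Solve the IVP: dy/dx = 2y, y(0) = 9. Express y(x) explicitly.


General solution of y' = 2y is y = Ce^(2x).
Apply y(0) = 9: C = 9.
Particular solution: y = 9e^(2x).


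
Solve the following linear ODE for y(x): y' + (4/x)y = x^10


P(x) = 4/x ⇒ μ = x^4.
(x^4 y)' = x^4·x^10 = x^14.
Integrate: x^4 y = x^15/(15) + C.
Solve for y: y = (1/15)x^11 + C/x^4.


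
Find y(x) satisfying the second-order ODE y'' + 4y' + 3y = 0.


Characteristic equation: r² + 4r + 3 = 0.
Factor: (r + 1)(r + 3) = 0 ⇒ r = -1, -3 (distinct real).
General solution: y = C₁e^(-x) + C₂e^(-3x).


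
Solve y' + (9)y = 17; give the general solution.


P(x) = 9, Q(x) = 17; integrating factor μ = e^(9x).
(μ y)' = 17e^(9x) ⇒ μ y = (17/9)e^(9x) + C.
Divide by μ: y = 17/9 + Ce^(-9x).


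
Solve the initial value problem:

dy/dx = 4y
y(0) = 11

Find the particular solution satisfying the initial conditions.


General solution of y' = 4y is y = Ce^(4x).
Apply y(0) = 11: C = 11.
Particular solution: y = 11e^(4x).


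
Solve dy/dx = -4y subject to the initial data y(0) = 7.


General solution of y' = -4y is y = Ce^(-4x).
Apply y(0) = 7: C = 7.
Particular solution: y = 7e^(-4x).


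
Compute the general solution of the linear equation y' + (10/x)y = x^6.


P(x) = 10/x ⇒ μ = x^10.
(x^10 y)' = x^16 ⇒ x^10 y = x^17/(17) + C.
Solve for y: y = (1/17)x^7 + C/x^10.


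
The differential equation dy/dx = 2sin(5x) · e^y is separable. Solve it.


Separate: e^(-y) dy = 2sin(5x) dx.
Integrate: -e^(-y) = -(2/5)cos(5x) + C₀.
Rearrange: e^(-y) = (2/5)cos(5x) + C.


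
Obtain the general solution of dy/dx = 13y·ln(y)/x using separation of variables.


Separate: dy/[y ln(y)] = 13 dx/x.
Substitute u = ln(y): du/u = 13 dx/x.
Integrate: ln|ln(y)| = 13ln|x| + C₀, hence ln(y) = C·x^13.


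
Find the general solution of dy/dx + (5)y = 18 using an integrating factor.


P(x) = 5, Q(x) = 18; integrating factor μ = e^(5x).
(μ y)' = 18e^(5x) ⇒ μ y = (18/5)e^(5x) + C.
Divide by μ: y = 18/5 + Ce^(-5x).


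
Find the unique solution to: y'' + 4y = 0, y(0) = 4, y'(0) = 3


Characteristic roots of r² + 4 = 0 are ±2i, so y = C₁cos(2x) + C₂sin(2x).
Apply y(0) = 4: C₁ = 4. Differentiate and apply y'(0) = 3: 2·C₂ = 3, so C₂ = 3/2.
Particular solution: y = 4cos(2x) + (3/2)sin(2x).


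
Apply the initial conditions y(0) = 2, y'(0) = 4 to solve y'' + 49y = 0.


Characteristic roots of r² + 49 = 0 are ±7i, so y = C₁cos(7x) + C₂sin(7x).
Apply y(0) = 2: C₁ = 2. Differentiate and apply y'(0) = 4: 7·C₂ = 4, so C₂ = 4/7.
Particular solution: y = 2cos(7x) + (4/7)sin(7x).


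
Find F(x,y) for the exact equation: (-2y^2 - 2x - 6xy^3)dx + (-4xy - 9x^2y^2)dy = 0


Check exactness: ∂M/∂y = -4y - 18xy^2 and ∂N/∂x = -4y - 18xy^2; equal, so the equation is exact.
Integrate M with respect to x (treating y as constant): ∫M dx = -2xy^2 - x^2 - 3x^2y^3 + h(y).
Differentiate w.r.t. y and set equal to N: all terms match, so h'(y) = 0 and h is a constant absorbed into C.
General solution: -2xy^2 - x^2 - 3x^2y^3 = C.


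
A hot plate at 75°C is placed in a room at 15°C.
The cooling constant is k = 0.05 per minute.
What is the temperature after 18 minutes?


Newton's law: dT/dt = -k(T - T_a) has solution T(t) = T_a + (T₀ - T_a)e^(-kt).
Plug in T_a = 15, T₀ = 75, k = 0.05, t = 18: T(18) = 15 + (60)e^(-0.90) ≈ 39.4°C.


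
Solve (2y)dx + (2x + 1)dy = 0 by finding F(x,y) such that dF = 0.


Check exactness: ∂M/∂y = 2 and ∂N/∂x = 2; equal, so the equation is exact.
Integrate M with respect to x (treating y as constant): ∫M dx = 2xy + h(y).
Differentiate w.r.t. y and set equal to N: the x-dependent terms already match, leaving h'(y) = 1. Integrate: h(y) = y.
So F(x,y) = 2xy + y.
General solution: 2xy + y = C.


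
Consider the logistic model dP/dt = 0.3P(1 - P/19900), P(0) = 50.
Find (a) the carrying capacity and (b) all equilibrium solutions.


Logistic ODE dP/dt = 0.3P(1 - P/19900) has equilibria where dP/dt = 0, i.e. P = 0 or P = 19900.
The coefficient (1 - P/K) = 0 when P = K, identifying K = 19900 as the carrying capacity.
(a) K = 19900; (b) equilibria P = 0 and P = 19900.


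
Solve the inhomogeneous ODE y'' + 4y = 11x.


Homogeneous: r² + 4 = 0 ⇒ r = ±2i, y_h = C₁cos(2x) + C₂sin(2x).
Polynomial forcing; try y_p = Ax + B. Then y_p'' + 4 y_p = 4(Ax + B) = 11x, so B = 0 and A = 11/4.
General solution: y = C₁cos(2x) + C₂sin(2x) + (11/4)x.


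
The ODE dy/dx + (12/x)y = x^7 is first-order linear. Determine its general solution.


P(x) = 12/x ⇒ μ = x^12.
(x^12 y)' = x^19 ⇒ x^12 y = x^20/(20) + C.
Solve for y: y = (1/20)x^8 + C/x^12.


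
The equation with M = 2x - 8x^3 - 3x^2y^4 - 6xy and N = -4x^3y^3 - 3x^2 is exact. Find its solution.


Check exactness: ∂M/∂y = -12x^2y^3 - 6x and ∂N/∂x = -12x^2y^3 - 6x; equal, so the equation is exact.
Integrate M with respect to x (treating y as constant): ∫M dx = x^2 - 2x^4 - x^3y^4 - 3x^2y + h(y).
Differentiate w.r.t. y and set equal to N: all terms match, so h'(y) = 0 and h is a constant absorbed into C.
General solution: x^2 - 2x^4 - x^3y^4 - 3x^2y = C.


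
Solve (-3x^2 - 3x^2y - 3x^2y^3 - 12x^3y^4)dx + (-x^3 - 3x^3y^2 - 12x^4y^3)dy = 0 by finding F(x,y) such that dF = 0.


Check exactness: ∂M/∂y = -3x^2 - 9x^2y^2 - 48x^3y^3 and ∂N/∂x = -3x^2 - 9x^2y^2 - 48x^3y^3; equal, so the equation is exact.
Integrate M with respect to x (treating y as constant): ∫M dx = -x^3 - x^3y - x^3y^3 - 3x^4y^4 + h(y).
Differentiate w.r.t. y and set equal to N: all terms match, so h'(y) = 0 and h is a constant absorbed into C.
General solution: -x^3 - x^3y - x^3y^3 - 3x^4y^4 = C.


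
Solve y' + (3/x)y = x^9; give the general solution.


P(x) = 3/x ⇒ μ = x^3.
(x^3 y)' = x^3·x^9 = x^12.
Integrate: x^3 y = x^13/(13) + C.
Solve for y: y = (1/13)x^10 + C/x^3.


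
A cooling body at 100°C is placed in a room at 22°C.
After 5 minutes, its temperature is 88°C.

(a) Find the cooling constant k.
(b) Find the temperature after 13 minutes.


Newton's law: T(t) = T_a + (T₀ - T_a)e^(-kt).
(a) Use T(5) = 88: (88 - 22)/(100 - 22) = e^(-k·5), so k = -ln(0.846)/5 ≈ 0.0334.
(b) Apply k to t = 13: T(13) = 22 + (78)e^(-0.434) ≈ 72.5°C.


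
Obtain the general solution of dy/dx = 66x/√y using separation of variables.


Separate: √y dy = 66x dx.
Integrate: (2/3)y^(3/2) = 33x² + C.


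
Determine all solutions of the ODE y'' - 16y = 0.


Characteristic equation: r² - 16 = 0.
Factor: (r - 4)(r + 4) = 0 ⇒ r = 4, -4 (distinct real).
General solution: y = C₁e^(4x) + C₂e^(-4x).


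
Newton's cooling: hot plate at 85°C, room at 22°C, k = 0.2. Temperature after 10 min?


Newton's law: dT/dt = -k(T - T_a) has solution T(t) = T_a + (T₀ - T_a)e^(-kt).
Plug in T_a = 22, T₀ = 85, k = 0.2, t = 10: T(10) = 22 + (63)e^(-2.00) ≈ 30.5°C.


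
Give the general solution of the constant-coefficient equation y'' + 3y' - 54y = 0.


Characteristic equation: r² + 3r - 54 = 0.
Factor: (r + 9)(r - 6) = 0 ⇒ r = -9, 6 (distinct real).
General solution: y = C₁e^(-9x) + C₂e^(6x).


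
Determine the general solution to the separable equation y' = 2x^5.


Integrate both sides with respect to x: y = ∫ 2x^5 dx = (1/3)x^6 + C.


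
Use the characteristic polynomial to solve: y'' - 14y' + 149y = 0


Characteristic equation: r² - 14r + 149 = 0.
Discriminant is negative; roots r = 7 ± 10i (complex conjugate pair).
General solution uses e^(α x)(C₁ cos(β x) + C₂ sin(β x)): y = e^(7x)(C₁cos(10x) + C₂sin(10x)).


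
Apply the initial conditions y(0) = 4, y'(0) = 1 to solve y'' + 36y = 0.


Characteristic roots of r² + 36 = 0 are ±6i, so y = C₁cos(6x) + C₂sin(6x).
Apply y(0) = 4: C₁ = 4. Differentiate and apply y'(0) = 1: 6·C₂ = 1, so C₂ = 1/6.
Particular solution: y = 4cos(6x) + (1/6)sin(6x).


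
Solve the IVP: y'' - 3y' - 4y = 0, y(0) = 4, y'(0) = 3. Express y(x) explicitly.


Characteristic roots of r² - 3r - 4 = 0 are -1, 4.
General solution y = c₁ e^(-x) + c₂ e^(4x).
Apply y(0) = 4: c₁ + c₂ = 4. Apply y'(0) = 3: -1 c₁ + 4 c₂ = 3.
Solve: c₁ = 13/5, c₂ = 7/5.
Particular solution: y = (13/5)e^(-x) + (7/5)e^(4x).


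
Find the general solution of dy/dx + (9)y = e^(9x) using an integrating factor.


P(x) = 9 ⇒ μ = e^(9x).
(μ y)' = e^(18x) ⇒ μ y = (1/18)e^(18x) + C.
Divide by μ: y = (1/18)e^(9x) + Ce^(-9x).


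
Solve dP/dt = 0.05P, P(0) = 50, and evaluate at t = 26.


The ODE dP/dt = 0.05P has solution P(t) = P(0)e^(0.05t).
Substitute P(0) = 50 and t = 26: P(26) = 50 e^(1.30) ≈ 183.


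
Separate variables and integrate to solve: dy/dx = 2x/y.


Separate variables: y dy = 2x dx.
Integrate both sides: y²/2 = x^2 + C₀.
Multiply by 2: y² = 2x^2 + C.


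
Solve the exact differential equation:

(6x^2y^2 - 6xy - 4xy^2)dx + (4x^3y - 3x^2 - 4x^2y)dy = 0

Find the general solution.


Check exactness: ∂M/∂y = 12x^2y - 6x - 8xy and ∂N/∂x = 12x^2y - 6x - 8xy; equal, so the equation is exact.
Integrate M with respect to x (treating y as constant): ∫M dx = 2x^3y^2 - 3x^2y - 2x^2y^2 + h(y).
Differentiate w.r.t. y and set equal to N: all terms match, so h'(y) = 0 and h is a constant absorbed into C.
General solution: 2x^3y^2 - 3x^2y - 2x^2y^2 = C.


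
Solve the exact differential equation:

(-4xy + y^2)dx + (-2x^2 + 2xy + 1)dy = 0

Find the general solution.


Check exactness: ∂M/∂y = -4x + 2y and ∂N/∂x = -4x + 2y; equal, so the equation is exact.
Integrate M with respect to x (treating y as constant): ∫M dx = -2x^2y + xy^2 + h(y).
Differentiate w.r.t. y and set equal to N: the x-dependent terms already match, leaving h'(y) = 1. Integrate: h(y) = y.
So F(x,y) = -2x^2y + xy^2 + y.
General solution: -2x^2y + xy^2 + y = C.


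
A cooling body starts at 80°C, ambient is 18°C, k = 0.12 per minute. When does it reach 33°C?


From T(t) = T_a + (T₀ - T_a)e^(-kt), set T(t) = 33:
(33 - 18) / (80 - 18) = e^(-0.12t), so t = -ln(0.242)/0.12 ≈ 11.8 minutes.


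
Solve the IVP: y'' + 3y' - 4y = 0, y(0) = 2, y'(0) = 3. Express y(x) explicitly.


Characteristic roots of r² + 3r - 4 = 0 are 1, -4.
General solution y = c₁ e^(x) + c₂ e^(-4x).
Apply y(0) = 2: c₁ + c₂ = 2. Apply y'(0) = 3: 1 c₁ - 4 c₂ = 3.
Solve: c₁ = 11/5, c₂ = -1/5.
Particular solution: y = (11/5)e^(x) - (1/5)e^(-4x).


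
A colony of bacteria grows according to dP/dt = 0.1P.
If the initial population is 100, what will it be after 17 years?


The ODE dP/dt = 0.1P has solution P(t) = P(0)e^(0.1t).
Substitute P(0) = 100 and t = 17: P(17) = 100 e^(1.70) ≈ 547.


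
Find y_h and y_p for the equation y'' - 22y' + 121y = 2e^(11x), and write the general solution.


Characteristic polynomial (r - 11)² = 0; repeated root r = 11.
y_h = (C₁ + C₂x)e^(11x). Forcing matches the repeated root (resonance), so try y_p = Ax² e^(11x).
Substitute and solve for A: 2A = 2, so A = 1.
General solution: y = (C₁ + C₂x + x²)e^(11x).


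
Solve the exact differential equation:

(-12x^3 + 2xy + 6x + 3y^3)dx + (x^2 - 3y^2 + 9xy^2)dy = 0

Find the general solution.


Check exactness: ∂M/∂y = 2x + 9y^2 and ∂N/∂x = 2x + 9y^2; equal, so the equation is exact.
Integrate M with respect to x (treating y as constant): ∫M dx = -3x^4 + x^2y + 3x^2 + 3xy^3 + h(y).
Differentiate w.r.t. y and set equal to N: the x-dependent terms already match, leaving h'(y) = -3y^2. Integrate: h(y) = -y^3.
So F(x,y) = -3x^4 + x^2y - y^3 + 3x^2 + 3xy^3.
General solution: -3x^4 + x^2y - y^3 + 3x^2 + 3xy^3 = C.


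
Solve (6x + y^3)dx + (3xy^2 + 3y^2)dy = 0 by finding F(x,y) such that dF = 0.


Check exactness: ∂M/∂y = 3y^2 and ∂N/∂x = 3y^2; equal, so the equation is exact.
Integrate M with respect to x (treating y as constant): ∫M dx = 3x^2 + xy^3 + h(y).
Differentiate w.r.t. y and set equal to N: the x-dependent terms already match, leaving h'(y) = 3y^2. Integrate: h(y) = y^3.
So F(x,y) = 3x^2 + xy^3 + y^3.
General solution: 3x^2 + xy^3 + y^3 = C.


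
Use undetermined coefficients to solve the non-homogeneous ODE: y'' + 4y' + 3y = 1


Characteristic roots of r² + 4r + 3 = 0 are -1, -3.
y_h = C₁e^(-x) + C₂e^(-3x).
Constant forcing; try y_p = A. Then 3A = 1 ⇒ A = 1/3.
General solution: y = C₁e^(-x) + C₂e^(-3x) + 1/3.


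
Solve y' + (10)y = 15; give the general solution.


P(x) = 10, Q(x) = 15; integrating factor μ = e^(10x).
(μ y)' = 15e^(10x) ⇒ μ y = (3/2)e^(10x) + C.
Divide by μ: y = 3/2 + Ce^(-10x).


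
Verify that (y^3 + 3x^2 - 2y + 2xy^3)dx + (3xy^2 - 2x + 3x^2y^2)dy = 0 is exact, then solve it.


Check exactness: ∂M/∂y = 3y^2 - 2 + 6xy^2 and ∂N/∂x = 3y^2 - 2 + 6xy^2; equal, so the equation is exact.
Integrate M with respect to x (treating y as constant): ∫M dx = xy^3 + x^3 - 2xy + x^2y^3 + h(y).
Differentiate w.r.t. y and set equal to N: all terms match, so h'(y) = 0 and h is a constant absorbed into C.
General solution: xy^3 + x^3 - 2xy + x^2y^3 = C.


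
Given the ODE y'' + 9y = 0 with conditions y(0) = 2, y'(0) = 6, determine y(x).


Characteristic roots of r² + 9 = 0 are ±3i, so y = C₁cos(3x) + C₂sin(3x).
Apply y(0) = 2: C₁ = 2. Differentiate and apply y'(0) = 6: 3·C₂ = 6, so C₂ = 2.
Particular solution: y = 2cos(3x) + 2sin(3x).


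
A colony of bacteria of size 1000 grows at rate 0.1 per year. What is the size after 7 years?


The ODE dP/dt = 0.1P has solution P(t) = P(0)e^(0.1t).
Substitute P(0) = 1000 and t = 7: P(7) = 1000 e^(0.70) ≈ 2014.


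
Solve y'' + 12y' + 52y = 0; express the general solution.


Characteristic equation: r² + 12r + 52 = 0.
Discriminant is negative; roots r = -6 ± 4i (complex conjugate pair).
General solution uses e^(α x)(C₁ cos(β x) + C₂ sin(β x)): y = e^(-6x)(C₁cos(4x) + C₂sin(4x)).


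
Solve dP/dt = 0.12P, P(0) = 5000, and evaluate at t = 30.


The ODE dP/dt = 0.12P has solution P(t) = P(0)e^(0.12t).
Substitute P(0) = 5000 and t = 30: P(30) = 5000 e^(3.60) ≈ 182991.
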